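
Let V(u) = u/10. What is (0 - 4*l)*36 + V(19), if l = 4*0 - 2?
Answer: 2899/10 ≈ 289.90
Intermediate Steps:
V(u) = u/10 (V(u) = u*(⅒) = u/10)
l = -2 (l = 0 - 2 = -2)
(0 - 4*l)*36 + V(19) = (0 - 4*(-2))*36 + (⅒)*19 = (0 + 8)*36 + 19/10 = 8*36 + 19/10 = 288 + 19/10 = 2899/10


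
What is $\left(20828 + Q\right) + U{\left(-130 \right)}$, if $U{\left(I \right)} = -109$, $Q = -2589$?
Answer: $18130$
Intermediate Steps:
$\left(20828 + Q\right) + U{\left(-130 \right)} = \left(20828 - 2589\right) - 109 = 18239 - 109 = 18130$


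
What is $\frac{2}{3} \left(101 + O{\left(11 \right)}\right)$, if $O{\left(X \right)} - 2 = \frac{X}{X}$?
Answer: $\frac{208}{3} \approx 69.333$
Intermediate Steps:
$O{\left(X \right)} = 3$ ($O{\left(X \right)} = 2 + \frac{X}{X} = 2 + 1 = 3$)
$\frac{2}{3} \left(101 + O{\left(11 \right)}\right) = \frac{2}{3} \left(101 + 3\right) = 2 \cdot \frac{1}{3} \cdot 104 = \frac{2}{3} \cdot 104 = \frac{208}{3}$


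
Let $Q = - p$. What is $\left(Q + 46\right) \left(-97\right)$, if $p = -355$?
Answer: $-38897$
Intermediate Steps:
$Q = 355$ ($Q = \left(-1\right) \left(-355\right) = 355$)
$\left(Q + 46\right) \left(-97\right) = \left(355 + 46\right) \left(-97\right) = 401 \left(-97\right) = -38897$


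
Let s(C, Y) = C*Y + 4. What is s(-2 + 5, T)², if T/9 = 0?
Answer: 16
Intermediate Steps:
T = 0 (T = 9*0 = 0)
s(C, Y) = 4 + C*Y
s(-2 + 5, T)² = (4 + (-2 + 5)*0)² = (4 + 3*0)² = (4 + 0)² = 4² = 16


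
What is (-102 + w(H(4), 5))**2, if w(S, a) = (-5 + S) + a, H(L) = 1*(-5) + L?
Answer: 10609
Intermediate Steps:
H(L) = -5 + L
w(S, a) = -5 + S + a
(-102 + w(H(4), 5))**2 = (-102 + (-5 + (-5 + 4) + 5))**2 = (-102 + (-5 - 1 + 5))**2 = (-102 - 1)**2 = (-103)**2 = 10609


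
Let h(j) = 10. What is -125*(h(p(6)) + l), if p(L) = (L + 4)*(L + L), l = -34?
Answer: 3000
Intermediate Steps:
p(L) = 2*L*(4 + L) (p(L) = (4 + L)*(2*L) = 2*L*(4 + L))
-125*(h(p(6)) + l) = -125*(10 - 34) = -125*(-24) = 3000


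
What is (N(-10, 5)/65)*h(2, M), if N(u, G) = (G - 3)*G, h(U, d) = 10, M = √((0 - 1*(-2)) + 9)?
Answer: 20/13 ≈ 1.5385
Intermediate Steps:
M = √11 (M = √((0 + 2) + 9) = √(2 + 9) = √11 ≈ 3.3166)
N(u, G) = G*(-3 + G) (N(u, G) = (-3 + G)*G = G*(-3 + G))
(N(-10, 5)/65)*h(2, M) = ((5*(-3 + 5))/65)*10 = ((5*2)*(1/65))*10 = (10*(1/65))*10 = (2/13)*10 = 20/13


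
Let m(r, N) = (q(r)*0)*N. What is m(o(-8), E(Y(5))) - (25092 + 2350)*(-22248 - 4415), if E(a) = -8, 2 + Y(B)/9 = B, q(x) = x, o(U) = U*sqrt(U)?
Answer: 731686046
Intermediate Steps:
o(U) = U**(3/2)
Y(B) = -18 + 9*B
m(r, N) = 0 (m(r, N) = (r*0)*N = 0*N = 0)
m(o(-8), E(Y(5))) - (25092 + 2350)*(-22248 - 4415) = 0 - (25092 + 2350)*(-22248 - 4415) = 0 - 27442*(-26663) = 0 - 1*(-731686046) = 0 + 731686046 = 731686046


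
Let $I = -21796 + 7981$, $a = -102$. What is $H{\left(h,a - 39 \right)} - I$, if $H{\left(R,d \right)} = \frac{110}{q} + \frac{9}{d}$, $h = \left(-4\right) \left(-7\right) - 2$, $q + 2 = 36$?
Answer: $\frac{11040719}{799} \approx 13818.0$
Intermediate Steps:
$q = 34$ ($q = -2 + 36 = 34$)
$I = -13815$
$h = 26$ ($h = 28 - 2 = 26$)
$H{\left(R,d \right)} = \frac{55}{17} + \frac{9}{d}$ ($H{\left(R,d \right)} = \frac{110}{34} + \frac{9}{d} = 110 \cdot \frac{1}{34} + \frac{9}{d} = \frac{55}{17} + \frac{9}{d}$)
$H{\left(h,a - 39 \right)} - I = \left(\frac{55}{17} + \frac{9}{-102 - 39}\right) - -13815 = \left(\frac{55}{17} + \frac{9}{-141}\right) + 13815 = \left(\frac{55}{17} + 9 \left(- \frac{1}{141}\right)\right) + 13815 = \left(\frac{55}{17} - \frac{3}{47}\right) + 13815 = \frac{2534}{799} + 13815 = \frac{11040719}{799}$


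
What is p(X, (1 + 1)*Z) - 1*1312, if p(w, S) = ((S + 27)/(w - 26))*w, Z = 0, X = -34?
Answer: -12967/10 ≈ -1296.7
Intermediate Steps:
p(w, S) = w*(27 + S)/(-26 + w) (p(w, S) = ((27 + S)/(-26 + w))*w = w*(27 + S)/(-26 + w))
p(X, (1 + 1)*Z) - 1*1312 = -34*(27 + (1 + 1)*0)/(-26 - 34) - 1*1312 = -34*(27 + 2*0)/(-60) - 1312 = -34*(-1/60)*(27 + 0) - 1312 = -34*(-1/60)*27 - 1312 = 153/10 - 1312 = -12967/10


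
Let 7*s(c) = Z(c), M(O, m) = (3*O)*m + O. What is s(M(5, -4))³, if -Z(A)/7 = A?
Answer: 166375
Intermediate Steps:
M(O, m) = O + 3*O*m (M(O, m) = 3*O*m + O = O + 3*O*m)
Z(A) = -7*A
s(c) = -c (s(c) = (-7*c)/7 = -c)
s(M(5, -4))³ = (-5*(1 + 3*(-4)))³ = (-5*(1 - 12))³ = (-5*(-11))³ = (-1*(-55))³ = 55³ = 166375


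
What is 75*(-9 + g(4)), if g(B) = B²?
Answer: 525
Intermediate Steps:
75*(-9 + g(4)) = 75*(-9 + 4²) = 75*(-9 + 16) = 75*7 = 525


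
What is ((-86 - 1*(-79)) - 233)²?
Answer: 57600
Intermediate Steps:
((-86 - 1*(-79)) - 233)² = ((-86 + 79) - 233)² = (-7 - 233)² = (-240)² = 57600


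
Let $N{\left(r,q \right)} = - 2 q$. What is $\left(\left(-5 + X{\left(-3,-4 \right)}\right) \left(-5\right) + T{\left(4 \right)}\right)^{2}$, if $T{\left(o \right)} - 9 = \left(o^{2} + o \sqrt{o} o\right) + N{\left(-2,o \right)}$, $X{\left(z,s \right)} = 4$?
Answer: $2916$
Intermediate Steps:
$T{\left(o \right)} = 9 + o^{2} + o^{\frac{5}{2}} - 2 o$ ($T{\left(o \right)} = 9 - \left(- o^{2} + 2 o - o \sqrt{o} o\right) = 9 - \left(- o^{2} + 2 o - o^{\frac{3}{2}} o\right) = 9 - \left(- o^{2} - o^{\frac{5}{2}} + 2 o\right) = 9 + \left(o^{2} + o^{\frac{5}{2}} - 2 o\right) = 9 + o^{2} + o^{\frac{5}{2}} - 2 o$)
$\left(\left(-5 + X{\left(-3,-4 \right)}\right) \left(-5\right) + T{\left(4 \right)}\right)^{2} = \left(\left(-5 + 4\right) \left(-5\right) + \left(9 + 4^{2} + 4^{\frac{5}{2}} - 8\right)\right)^{2} = \left(\left(-1\right) \left(-5\right) + \left(9 + 16 + 32 - 8\right)\right)^{2} = \left(5 + 49\right)^{2} = 54^{2} = 2916$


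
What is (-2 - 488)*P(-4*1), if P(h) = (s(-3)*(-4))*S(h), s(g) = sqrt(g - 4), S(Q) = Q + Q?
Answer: -15680*I*sqrt(7) ≈ -41485.0*I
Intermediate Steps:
S(Q) = 2*Q
s(g) = sqrt(-4 + g)
P(h) = -8*I*h*sqrt(7) (P(h) = (sqrt(-4 - 3)*(-4))*(2*h) = (sqrt(-7)*(-4))*(2*h) = ((I*sqrt(7))*(-4))*(2*h) = (-4*I*sqrt(7))*(2*h) = -8*I*h*sqrt(7))
(-2 - 488)*P(-4*1) = (-2 - 488)*(-8*I*(-4*1)*sqrt(7)) = -(-3920)*I*(-4)*sqrt(7) = -15680*I*sqrt(7)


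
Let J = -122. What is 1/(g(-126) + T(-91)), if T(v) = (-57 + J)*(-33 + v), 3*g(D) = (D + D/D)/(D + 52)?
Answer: 222/4927637 ≈ 4.5052e-5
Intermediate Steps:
g(D) = (1 + D)/(3*(52 + D)) (g(D) = ((D + D/D)/(D + 52))/3 = ((D + 1)/(52 + D))/3 = ((1 + D)/(52 + D))/3 = (1 + D)/(3*(52 + D)))
T(v) = 5907 - 179*v (T(v) = (-57 - 122)*(-33 + v) = -179*(-33 + v) = 5907 - 179*v)
1/(g(-126) + T(-91)) = 1/((1 - 126)/(3*(52 - 126)) + (5907 - 179*(-91))) = 1/((1/3)*(-125)/(-74) + (5907 + 16289)) = 1/((1/3)*(-1/74)*(-125) + 22196) = 1/(125/222 + 22196) = 1/(4927637/222) = 222/4927637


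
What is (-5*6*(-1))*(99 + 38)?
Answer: 4110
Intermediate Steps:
(-5*6*(-1))*(99 + 38) = -30*(-1)*137 = 30*137 = 4110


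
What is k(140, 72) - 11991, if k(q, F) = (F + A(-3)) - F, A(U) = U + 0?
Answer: -11994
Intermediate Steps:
A(U) = U
k(q, F) = -3 (k(q, F) = (F - 3) - F = (-3 + F) - F = -3)
k(140, 72) - 11991 = -3 - 11991 = -11994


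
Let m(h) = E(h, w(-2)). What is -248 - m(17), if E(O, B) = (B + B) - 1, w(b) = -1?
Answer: -245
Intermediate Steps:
E(O, B) = -1 + 2*B (E(O, B) = 2*B - 1 = -1 + 2*B)
m(h) = -3 (m(h) = -1 + 2*(-1) = -1 - 2 = -3)
-248 - m(17) = -248 - 1*(-3) = -248 + 3 = -245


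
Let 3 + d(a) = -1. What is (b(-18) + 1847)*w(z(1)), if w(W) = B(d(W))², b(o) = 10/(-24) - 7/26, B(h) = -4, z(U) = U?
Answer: 1152100/39 ≈ 29541.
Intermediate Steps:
d(a) = -4 (d(a) = -3 - 1 = -4)
b(o) = -107/156 (b(o) = 10*(-1/24) - 7*1/26 = -5/12 - 7/26 = -107/156)
w(W) = 16 (w(W) = (-4)² = 16)
(b(-18) + 1847)*w(z(1)) = (-107/156 + 1847)*16 = (288025/156)*16 = 1152100/39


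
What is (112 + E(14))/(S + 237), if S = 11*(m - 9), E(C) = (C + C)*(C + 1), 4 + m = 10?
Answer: 133/51 ≈ 2.6078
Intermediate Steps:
m = 6 (m = -4 + 10 = 6)
E(C) = 2*C*(1 + C) (E(C) = (2*C)*(1 + C) = 2*C*(1 + C))
S = -33 (S = 11*(6 - 9) = 11*(-3) = -33)
(112 + E(14))/(S + 237) = (112 + 2*14*(1 + 14))/(-33 + 237) = (112 + 2*14*15)/204 = (112 + 420)*(1/204) = 532*(1/204) = 133/51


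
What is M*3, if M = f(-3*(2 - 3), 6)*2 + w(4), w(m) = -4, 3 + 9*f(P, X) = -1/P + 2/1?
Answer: -116/9 ≈ -12.889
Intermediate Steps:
f(P, X) = -1/9 - 1/(9*P) (f(P, X) = -1/3 + (-1/P + 2/1)/9 = -1/3 + (-1/P + 2*1)/9 = -1/3 + (-1/P + 2)/9 = -1/3 + (2 - 1/P)/9 = -1/3 + (2/9 - 1/(9*P)) = -1/9 - 1/(9*P))
M = -116/27 (M = ((-1 - (-3)*(2 - 3))/(9*((-3*(2 - 3)))))*2 - 4 = ((-1 - (-3)*(-1))/(9*((-3*(-1)))))*2 - 4 = ((1/9)*(-1 - 1*3)/3)*2 - 4 = ((1/9)*(1/3)*(-1 - 3))*2 - 4 = ((1/9)*(1/3)*(-4))*2 - 4 = -4/27*2 - 4 = -8/27 - 4 = -116/27 ≈ -4.2963)
M*3 = -116/27*3 = -116/9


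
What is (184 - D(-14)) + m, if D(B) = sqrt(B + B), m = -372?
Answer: -188 - 2*I*sqrt(7) ≈ -188.0 - 5.2915*I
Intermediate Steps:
D(B) = sqrt(2)*sqrt(B) (D(B) = sqrt(2*B) = sqrt(2)*sqrt(B))
(184 - D(-14)) + m = (184 - sqrt(2)*sqrt(-14)) - 372 = (184 - sqrt(2)*I*sqrt(14)) - 372 = (184 - 2*I*sqrt(7)) - 372 = -188 - 2*I*sqrt(7)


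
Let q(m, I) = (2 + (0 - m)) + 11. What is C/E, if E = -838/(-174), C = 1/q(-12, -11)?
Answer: 87/10475 ≈ 0.0083055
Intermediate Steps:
q(m, I) = 13 - m (q(m, I) = (2 - m) + 11 = 13 - m)
C = 1/25 (C = 1/(13 - 1*(-12)) = 1/(13 + 12) = 1/25 ≈ 0.040000)
E = 419/87 (E = -838*(-1/174) = 419/87 ≈ 4.8161)
C/E = 1/(25*(419/87)) = (1/25)*(87/419) = 87/10475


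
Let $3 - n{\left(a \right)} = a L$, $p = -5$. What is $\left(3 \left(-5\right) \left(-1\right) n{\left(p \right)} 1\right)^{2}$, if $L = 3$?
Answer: $72900$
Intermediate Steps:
$n{\left(a \right)} = 3 - 3 a$ ($n{\left(a \right)} = 3 - a 3 = 3 - 3 a$)
$\left(3 \left(-5\right) \left(-1\right) n{\left(p \right)} 1\right)^{2} = \left(3 \left(-5\right) \left(-1\right) \left(3 - -15\right) 1\right)^{2} = \left(\left(-15\right) \left(-1\right) \left(3 + 15\right) 1\right)^{2} = \left(15 \cdot 18 \cdot 1\right)^{2} = \left(270 \cdot 1\right)^{2} = 270^{2} = 72900$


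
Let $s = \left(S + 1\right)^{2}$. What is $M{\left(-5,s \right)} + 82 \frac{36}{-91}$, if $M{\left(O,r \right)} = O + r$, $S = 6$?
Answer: $\frac{1052}{91} \approx 11.56$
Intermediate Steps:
$s = 49$ ($s = \left(6 + 1\right)^{2} = 7^{2} = 49$)
$M{\left(-5,s \right)} + 82 \frac{36}{-91} = \left(-5 + 49\right) + 82 \frac{36}{-91} = 44 + 82 \cdot 36 \left(- \frac{1}{91}\right) = 44 + 82 \left(- \frac{36}{91}\right) = 44 - \frac{2952}{91} = \frac{1052}{91}$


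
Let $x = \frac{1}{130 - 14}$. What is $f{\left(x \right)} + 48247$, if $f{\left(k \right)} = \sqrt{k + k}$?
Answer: $48247 + \frac{\sqrt{58}}{58} \approx 48247.0$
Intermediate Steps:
$x = \frac{1}{116} \approx 0.0086207$
$f{\left(k \right)} = \sqrt{2} \sqrt{k}$ ($f{\left(k \right)} = \sqrt{2 k} = \sqrt{2} \sqrt{k}$)
$f{\left(x \right)} + 48247 = \frac{\sqrt{2}}{2 \sqrt{29}} + 48247 = \sqrt{2} \frac{\sqrt{29}}{58} + 48247 = \frac{\sqrt{58}}{58} + 48247 = 48247 + \frac{\sqrt{58}}{58}$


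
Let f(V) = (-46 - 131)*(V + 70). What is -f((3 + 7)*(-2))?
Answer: 8850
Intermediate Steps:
f(V) = -12390 - 177*V (f(V) = -177*(70 + V) = -12390 - 177*V)
-f((3 + 7)*(-2)) = -(-12390 - 177*(3 + 7)*(-2)) = -(-12390 - 1770*(-2)) = -(-12390 - 177*(-20)) = -(-12390 + 3540) = -1*(-8850) = 8850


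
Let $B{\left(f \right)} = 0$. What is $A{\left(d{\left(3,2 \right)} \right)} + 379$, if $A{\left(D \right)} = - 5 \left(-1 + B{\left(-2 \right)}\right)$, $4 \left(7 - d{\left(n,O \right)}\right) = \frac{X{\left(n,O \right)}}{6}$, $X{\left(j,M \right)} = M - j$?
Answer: $384$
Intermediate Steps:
$d{\left(n,O \right)} = 7 - \frac{O}{24} + \frac{n}{24}$ ($d{\left(n,O \right)} = 7 - \frac{\left(O - n\right) \frac{1}{6}}{4} = 7 - \frac{- \frac{n}{6} + \frac{O}{6}}{4} = 7 - \left(- \frac{n}{24} + \frac{O}{24}\right) = 7 - \frac{O}{24} + \frac{n}{24}$)
$A{\left(D \right)} = 5$ ($A{\left(D \right)} = - 5 \left(-1 + 0\right) = \left(-5\right) \left(-1\right) = 5$)
$A{\left(d{\left(3,2 \right)} \right)} + 379 = 5 + 379 = 384$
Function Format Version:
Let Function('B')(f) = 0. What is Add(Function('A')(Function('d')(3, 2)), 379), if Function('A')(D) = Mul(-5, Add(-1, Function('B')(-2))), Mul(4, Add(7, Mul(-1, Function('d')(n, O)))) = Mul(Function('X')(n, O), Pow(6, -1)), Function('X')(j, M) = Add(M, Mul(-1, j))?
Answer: 384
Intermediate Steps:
Function('d')(n, O) = Add(7, Mul(Rational(-1, 24), O), Mul(Rational(1, 24), n)) (Function('d')(n, O) = Add(7, Mul(Rational(-1, 4), Mul(Add(O, Mul(-1, n)), Pow(6, -1)))) = Add(7, Mul(Rational(-1, 4), Mul(Add(O, Mul(-1, n)), Rational(1, 6)))) = Add(7, Mul(Rational(-1, 4), Add(Mul(Rational(-1, 6), n), Mul(Rational(1, 6), O)))) = Add(7, Add(Mul(Rational(-1, 24), O), Mul(Rational(1, 24), n))) = Add(7, Mul(Rational(-1, 24), O), Mul(Rational(1, 24), n)))
Function('A')(D) = 5 (Function('A')(D) = Mul(-5, Add(-1, 0)) = Mul(-5, -1) = 5)
Add(Function('A')(Function('d')(3, 2)), 379) = Add(5, 379) = 384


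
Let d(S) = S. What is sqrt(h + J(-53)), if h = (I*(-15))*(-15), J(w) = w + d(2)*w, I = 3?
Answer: 2*sqrt(129) ≈ 22.716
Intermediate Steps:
J(w) = 3*w (J(w) = w + 2*w = 3*w)
h = 675 (h = (3*(-15))*(-15) = -45*(-15) = 675)
sqrt(h + J(-53)) = sqrt(675 + 3*(-53)) = sqrt(675 - 159) = sqrt(516) = 2*sqrt(129)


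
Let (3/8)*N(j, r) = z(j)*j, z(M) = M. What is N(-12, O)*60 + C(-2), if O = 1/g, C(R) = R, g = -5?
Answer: 23038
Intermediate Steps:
O = -⅕ (O = 1/(-5) = -⅕ ≈ -0.20000)
N(j, r) = 8*j²/3 (N(j, r) = 8*(j*j)/3 = 8*j²/3)
N(-12, O)*60 + C(-2) = ((8/3)*(-12)²)*60 - 2 = ((8/3)*144)*60 - 2 = 384*60 - 2 = 23040 - 2 = 23038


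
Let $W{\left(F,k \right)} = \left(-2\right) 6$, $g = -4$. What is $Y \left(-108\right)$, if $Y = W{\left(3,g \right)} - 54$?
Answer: $7128$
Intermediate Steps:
$W{\left(F,k \right)} = -12$
$Y = -66$ ($Y = -12 - 54 = -66$)
$Y \left(-108\right) = \left(-66\right) \left(-108\right) = 7128$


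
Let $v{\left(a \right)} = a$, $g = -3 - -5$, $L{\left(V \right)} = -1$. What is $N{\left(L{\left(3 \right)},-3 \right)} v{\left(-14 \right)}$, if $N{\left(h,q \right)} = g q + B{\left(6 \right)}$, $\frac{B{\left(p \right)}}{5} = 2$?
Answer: $-56$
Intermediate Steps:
$B{\left(p \right)} = 10$ ($B{\left(p \right)} = 5 \cdot 2 = 10$)
$g = 2$ ($g = -3 + 5 = 2$)
$N{\left(h,q \right)} = 10 + 2 q$ ($N{\left(h,q \right)} = 2 q + 10 = 10 + 2 q$)
$N{\left(L{\left(3 \right)},-3 \right)} v{\left(-14 \right)} = \left(10 + 2 \left(-3\right)\right) \left(-14\right) = \left(10 - 6\right) \left(-14\right) = 4 \left(-14\right) = -56$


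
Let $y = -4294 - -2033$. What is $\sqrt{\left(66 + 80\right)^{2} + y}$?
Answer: $\sqrt{19055} \approx 138.04$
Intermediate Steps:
$y = -2261$ ($y = -4294 + 2033 = -2261$)
$\sqrt{\left(66 + 80\right)^{2} + y} = \sqrt{\left(66 + 80\right)^{2} - 2261} = \sqrt{146^{2} - 2261} = \sqrt{21316 - 2261} = \sqrt{19055}$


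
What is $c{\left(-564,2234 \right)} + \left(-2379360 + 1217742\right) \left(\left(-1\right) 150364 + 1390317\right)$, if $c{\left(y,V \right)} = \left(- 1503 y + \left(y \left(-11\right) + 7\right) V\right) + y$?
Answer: $-1440337001452$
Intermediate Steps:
$c{\left(y,V \right)} = - 1502 y + V \left(7 - 11 y\right)$ ($c{\left(y,V \right)} = \left(- 1503 y + \left(- 11 y + 7\right) V\right) + y = \left(- 1503 y + \left(7 - 11 y\right) V\right) + y = \left(- 1503 y + V \left(7 - 11 y\right)\right) + y = - 1502 y + V \left(7 - 11 y\right)$)
$c{\left(-564,2234 \right)} + \left(-2379360 + 1217742\right) \left(\left(-1\right) 150364 + 1390317\right) = \left(\left(-1502\right) \left(-564\right) + 7 \cdot 2234 - 24574 \left(-564\right)\right) + \left(-2379360 + 1217742\right) \left(\left(-1\right) 150364 + 1390317\right) = \left(847128 + 15638 + 13859736\right) - 1161618 \left(-150364 + 1390317\right) = 14722502 - 1440351723954 = -1440337001452$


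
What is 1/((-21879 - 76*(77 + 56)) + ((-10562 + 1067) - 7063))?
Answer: -1/48545 ≈ -2.0599e-5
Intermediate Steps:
1/((-21879 - 76*(77 + 56)) + ((-10562 + 1067) - 7063)) = 1/((-21879 - 76*133) + (-9495 - 7063)) = 1/((-21879 - 10108) - 16558) = 1/(-31987 - 16558) = 1/(-48545) = -1/48545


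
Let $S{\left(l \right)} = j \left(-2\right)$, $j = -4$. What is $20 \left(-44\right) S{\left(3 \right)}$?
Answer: $-7040$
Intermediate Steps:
$S{\left(l \right)} = 8$ ($S{\left(l \right)} = \left(-4\right) \left(-2\right) = 8$)
$20 \left(-44\right) S{\left(3 \right)} = 20 \left(-44\right) 8 = \left(-880\right) 8 = -7040$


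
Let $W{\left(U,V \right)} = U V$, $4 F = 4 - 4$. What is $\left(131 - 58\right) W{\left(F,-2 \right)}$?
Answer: $0$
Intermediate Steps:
$F = 0$ ($F = \frac{4 - 4}{4} = \frac{1}{4} \cdot 0 = 0$)
$\left(131 - 58\right) W{\left(F,-2 \right)} = \left(131 - 58\right) 0 \left(-2\right) = 73 \cdot 0 = 0$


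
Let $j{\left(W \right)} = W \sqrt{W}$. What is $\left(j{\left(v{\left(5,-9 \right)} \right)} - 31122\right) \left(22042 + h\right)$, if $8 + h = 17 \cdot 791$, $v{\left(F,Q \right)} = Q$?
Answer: $-1104239682 - 957987 i \approx -1.1042 \cdot 10^{9} - 9.5799 \cdot 10^{5} i$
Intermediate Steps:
$h = 13439$ ($h = -8 + 17 \cdot 791 = -8 + 13447 = 13439$)
$j{\left(W \right)} = W^{\frac{3}{2}}$
$\left(j{\left(v{\left(5,-9 \right)} \right)} - 31122\right) \left(22042 + h\right) = \left(\left(-9\right)^{\frac{3}{2}} - 31122\right) \left(22042 + 13439\right) = \left(- 27 i - 31122\right) 35481 = \left(-31122 - 27 i\right) 35481 = -1104239682 - 957987 i$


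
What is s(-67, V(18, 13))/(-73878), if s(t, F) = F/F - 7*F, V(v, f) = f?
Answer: 15/12313 ≈ 0.0012182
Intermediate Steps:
s(t, F) = 1 - 7*F
s(-67, V(18, 13))/(-73878) = (1 - 7*13)/(-73878) = (1 - 91)*(-1/73878) = -90*(-1/73878) = 15/12313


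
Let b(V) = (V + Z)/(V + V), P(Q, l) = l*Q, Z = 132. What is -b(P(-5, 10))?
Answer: 41/50 ≈ 0.82000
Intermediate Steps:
P(Q, l) = Q*l
b(V) = (132 + V)/(2*V) (b(V) = (V + 132)/(V + V) = (132 + V)/((2*V)) = (132 + V)*(1/(2*V)) = (132 + V)/(2*V))
-b(P(-5, 10)) = -(132 - 5*10)/(2*((-5*10))) = -(132 - 50)/(2*(-50)) = -(-1)*82/(2*50) = -1*(-41/50) = 41/50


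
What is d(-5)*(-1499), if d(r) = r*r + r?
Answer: -29980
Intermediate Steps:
d(r) = r + r² (d(r) = r² + r = r + r²)
d(-5)*(-1499) = -5*(1 - 5)*(-1499) = -5*(-4)*(-1499) = 20*(-1499) = -29980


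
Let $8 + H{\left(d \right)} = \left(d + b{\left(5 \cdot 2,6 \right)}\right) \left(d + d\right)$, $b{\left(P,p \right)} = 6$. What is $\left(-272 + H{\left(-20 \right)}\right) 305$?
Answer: $85400$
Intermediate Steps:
$H{\left(d \right)} = -8 + 2 d \left(6 + d\right)$ ($H{\left(d \right)} = -8 + \left(d + 6\right) \left(d + d\right) = -8 + \left(6 + d\right) 2 d = -8 + 2 d \left(6 + d\right)$)
$\left(-272 + H{\left(-20 \right)}\right) 305 = \left(-272 + \left(-8 + 2 \left(-20\right)^{2} + 12 \left(-20\right)\right)\right) 305 = \left(-272 - -552\right) 305 = \left(-272 + 552\right) 305 = 280 \cdot 305 = 85400$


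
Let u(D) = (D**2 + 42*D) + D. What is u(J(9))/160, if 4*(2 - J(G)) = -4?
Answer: 69/80 ≈ 0.86250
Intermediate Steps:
J(G) = 3 (J(G) = 2 - 1/4*(-4) = 2 + 1 = 3)
u(D) = D**2 + 43*D
u(J(9))/160 = (3*(43 + 3))/160 = (3*46)*(1/160) = 138*(1/160) = 69/80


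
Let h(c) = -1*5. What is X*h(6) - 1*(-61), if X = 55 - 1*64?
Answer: 106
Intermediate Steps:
h(c) = -5
X = -9 (X = 55 - 64 = -9)
X*h(6) - 1*(-61) = -9*(-5) - 1*(-61) = 45 + 61 = 106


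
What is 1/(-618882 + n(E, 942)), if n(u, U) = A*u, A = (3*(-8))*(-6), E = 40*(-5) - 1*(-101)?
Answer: -1/633138 ≈ -1.5794e-6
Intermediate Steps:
E = -99 (E = -200 + 101 = -99)
A = 144 (A = -24*(-6) = 144)
n(u, U) = 144*u
1/(-618882 + n(E, 942)) = 1/(-618882 + 144*(-99)) = 1/(-618882 - 14256) = 1/(-633138) = -1/633138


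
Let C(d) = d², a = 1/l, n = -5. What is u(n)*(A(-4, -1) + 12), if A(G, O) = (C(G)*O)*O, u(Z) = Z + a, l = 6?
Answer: -406/3 ≈ -135.33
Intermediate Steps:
a = ⅙ (a = 1/6 = ⅙ ≈ 0.16667)
u(Z) = ⅙ + Z (u(Z) = Z + ⅙ = ⅙ + Z)
A(G, O) = G²*O² (A(G, O) = (G²*O)*O = (O*G²)*O = G²*O²)
u(n)*(A(-4, -1) + 12) = (⅙ - 5)*((-4)²*(-1)² + 12) = -29*(16*1 + 12)/6 = -29*(16 + 12)/6 = -29/6*28 = -406/3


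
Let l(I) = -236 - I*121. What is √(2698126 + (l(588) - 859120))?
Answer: √1767622 ≈ 1329.5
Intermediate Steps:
l(I) = -236 - 121*I
√(2698126 + (l(588) - 859120)) = √(2698126 + ((-236 - 121*588) - 859120)) = √(2698126 + ((-236 - 71148) - 859120)) = √(2698126 + (-71384 - 859120)) = √(2698126 - 930504) = √1767622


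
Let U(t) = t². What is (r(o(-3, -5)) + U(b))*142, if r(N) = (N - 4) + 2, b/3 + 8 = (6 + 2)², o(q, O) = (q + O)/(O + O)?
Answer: 20038188/5 ≈ 4.0076e+6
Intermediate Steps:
o(q, O) = (O + q)/(2*O) (o(q, O) = (O + q)/((2*O)) = (O + q)*(1/(2*O)) = (O + q)/(2*O))
b = 168 (b = -24 + 3*(6 + 2)² = -24 + 3*8² = -24 + 3*64 = -24 + 192 = 168)
r(N) = -2 + N (r(N) = (-4 + N) + 2 = -2 + N)
(r(o(-3, -5)) + U(b))*142 = ((-2 + (½)*(-5 - 3)/(-5)) + 168²)*142 = ((-2 + (½)*(-⅕)*(-8)) + 28224)*142 = ((-2 + ⅘) + 28224)*142 = (-6/5 + 28224)*142 = (141114/5)*142 = 20038188/5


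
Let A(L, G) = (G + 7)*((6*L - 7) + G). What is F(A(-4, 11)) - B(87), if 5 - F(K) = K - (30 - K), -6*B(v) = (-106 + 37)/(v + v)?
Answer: 262717/348 ≈ 754.93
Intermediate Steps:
B(v) = 23/(4*v) (B(v) = -(-106 + 37)/(6*(v + v)) = -(-23)/(2*(2*v)) = -(-23)*1/(2*v)/2 = -(-23)/(4*v) = 23/(4*v))
A(L, G) = (7 + G)*(-7 + G + 6*L) (A(L, G) = (7 + G)*((-7 + 6*L) + G) = (7 + G)*(-7 + G + 6*L))
F(K) = 35 - 2*K (F(K) = 5 - (K - (30 - K)) = 5 - (K + (-30 + K)) = 5 - (-30 + 2*K) = 5 + (30 - 2*K) = 35 - 2*K)
F(A(-4, 11)) - B(87) = (35 - 2*(-49 + 11² + 42*(-4) + 6*11*(-4))) - 23/(4*87) = (35 - 2*(-49 + 121 - 168 - 264)) - 23/(4*87) = (35 - 2*(-360)) - 1*23/348 = (35 + 720) - 23/348 = 755 - 23/348 = 262717/348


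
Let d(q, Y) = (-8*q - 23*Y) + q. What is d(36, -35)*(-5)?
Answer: -2765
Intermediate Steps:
d(q, Y) = -23*Y - 7*q (d(q, Y) = (-23*Y - 8*q) + q = -23*Y - 7*q)
d(36, -35)*(-5) = (-23*(-35) - 7*36)*(-5) = (805 - 252)*(-5) = 553*(-5) = -2765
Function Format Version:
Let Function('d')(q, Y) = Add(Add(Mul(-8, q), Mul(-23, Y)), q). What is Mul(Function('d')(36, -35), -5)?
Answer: -2765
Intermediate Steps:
Function('d')(q, Y) = Add(Mul(-23, Y), Mul(-7, q)) (Function('d')(q, Y) = Add(Add(Mul(-23, Y), Mul(-8, q)), q) = Add(Mul(-23, Y), Mul(-7, q)))
Mul(Function('d')(36, -35), -5) = Mul(Add(Mul(-23, -35), Mul(-7, 36)), -5) = Mul(Add(805, -252), -5) = Mul(553, -5) = -2765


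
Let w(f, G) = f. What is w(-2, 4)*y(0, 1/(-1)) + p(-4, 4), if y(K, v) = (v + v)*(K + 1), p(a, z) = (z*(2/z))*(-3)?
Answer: -2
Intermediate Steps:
p(a, z) = -6 (p(a, z) = 2*(-3) = -6)
y(K, v) = 2*v*(1 + K) (y(K, v) = (2*v)*(1 + K) = 2*v*(1 + K))
w(-2, 4)*y(0, 1/(-1)) + p(-4, 4) = -4*(1 + 0)/(-1) - 6 = -4*(-1) - 6 = -2*(-2) - 6 = 4 - 6 = -2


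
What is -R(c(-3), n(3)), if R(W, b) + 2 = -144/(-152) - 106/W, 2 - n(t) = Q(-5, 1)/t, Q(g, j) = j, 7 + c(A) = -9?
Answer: -847/152 ≈ -5.5724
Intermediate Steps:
c(A) = -16 (c(A) = -7 - 9 = -16)
n(t) = 2 - 1/t
R(W, b) = -20/19 - 106/W (R(W, b) = -2 + (-144/(-152) - 106/W) = -2 + (-144*(-1/152) - 106/W) = -2 + (18/19 - 106/W) = -20/19 - 106/W)
-R(c(-3), n(3)) = -(-20/19 - 106/(-16)) = -(-20/19 - 106*(-1/16)) = -(-20/19 + 53/8) = -1*847/152 = -847/152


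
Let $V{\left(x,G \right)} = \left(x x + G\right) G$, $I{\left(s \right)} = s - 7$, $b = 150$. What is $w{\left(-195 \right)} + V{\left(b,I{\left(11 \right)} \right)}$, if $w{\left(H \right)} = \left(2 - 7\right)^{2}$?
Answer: $90041$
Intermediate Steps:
$I{\left(s \right)} = -7 + s$ ($I{\left(s \right)} = s - 7 = -7 + s$)
$V{\left(x,G \right)} = G \left(G + x^{2}\right)$ ($V{\left(x,G \right)} = \left(x^{2} + G\right) G = \left(G + x^{2}\right) G = G \left(G + x^{2}\right)$)
$w{\left(H \right)} = 25$ ($w{\left(H \right)} = \left(-5\right)^{2} = 25$)
$w{\left(-195 \right)} + V{\left(b,I{\left(11 \right)} \right)} = 25 + \left(-7 + 11\right) \left(\left(-7 + 11\right) + 150^{2}\right) = 25 + 4 \left(4 + 22500\right) = 25 + 4 \cdot 22504 = 25 + 90016 = 90041$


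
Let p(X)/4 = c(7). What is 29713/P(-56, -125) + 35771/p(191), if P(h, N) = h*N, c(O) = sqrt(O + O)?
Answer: 29713/7000 + 35771*sqrt(14)/56 ≈ 2394.3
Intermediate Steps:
c(O) = sqrt(2)*sqrt(O) (c(O) = sqrt(2*O) = sqrt(2)*sqrt(O))
p(X) = 4*sqrt(14) (p(X) = 4*(sqrt(2)*sqrt(7)) = 4*sqrt(14))
P(h, N) = N*h
29713/P(-56, -125) + 35771/p(191) = 29713/((-125*(-56))) + 35771/((4*sqrt(14))) = 29713/7000 + 35771*(sqrt(14)/56) = 29713*(1/7000) + 35771*sqrt(14)/56 = 29713/7000 + 35771*sqrt(14)/56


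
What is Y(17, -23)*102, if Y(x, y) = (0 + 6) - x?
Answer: -1122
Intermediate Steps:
Y(x, y) = 6 - x
Y(17, -23)*102 = (6 - 1*17)*102 = (6 - 17)*102 = -11*102 = -1122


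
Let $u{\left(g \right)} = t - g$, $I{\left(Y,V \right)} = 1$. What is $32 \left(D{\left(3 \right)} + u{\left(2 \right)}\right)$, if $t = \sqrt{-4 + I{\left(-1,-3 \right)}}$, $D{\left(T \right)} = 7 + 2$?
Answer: $224 + 32 i \sqrt{3} \approx 224.0 + 55.426 i$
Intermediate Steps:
$D{\left(T \right)} = 9$
$t = i \sqrt{3}$ ($t = \sqrt{-4 + 1} = \sqrt{-3} = i \sqrt{3} \approx 1.732 i$)
$u{\left(g \right)} = - g + i \sqrt{3}$ ($u{\left(g \right)} = i \sqrt{3} - g = - g + i \sqrt{3}$)
$32 \left(D{\left(3 \right)} + u{\left(2 \right)}\right) = 32 \left(9 + \left(\left(-1\right) 2 + i \sqrt{3}\right)\right) = 32 \left(9 - \left(2 - i \sqrt{3}\right)\right) = 32 \left(7 + i \sqrt{3}\right) = 224 + 32 i \sqrt{3}$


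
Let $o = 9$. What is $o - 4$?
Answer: $5$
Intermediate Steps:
$o - 4 = 9 - 4 = 5$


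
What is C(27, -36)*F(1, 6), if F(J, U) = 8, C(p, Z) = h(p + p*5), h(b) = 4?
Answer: 32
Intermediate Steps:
C(p, Z) = 4
C(27, -36)*F(1, 6) = 4*8 = 32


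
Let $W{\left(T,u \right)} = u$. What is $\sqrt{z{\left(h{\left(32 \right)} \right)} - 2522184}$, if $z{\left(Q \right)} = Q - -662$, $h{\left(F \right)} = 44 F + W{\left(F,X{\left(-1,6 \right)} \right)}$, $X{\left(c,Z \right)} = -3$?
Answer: $3 i \sqrt{280013} \approx 1587.5 i$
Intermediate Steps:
$h{\left(F \right)} = -3 + 44 F$ ($h{\left(F \right)} = 44 F - 3 = -3 + 44 F$)
$z{\left(Q \right)} = 662 + Q$ ($z{\left(Q \right)} = Q + 662 = 662 + Q$)
$\sqrt{z{\left(h{\left(32 \right)} \right)} - 2522184} = \sqrt{\left(662 + \left(-3 + 44 \cdot 32\right)\right) - 2522184} = \sqrt{\left(662 + \left(-3 + 1408\right)\right) - 2522184} = \sqrt{\left(662 + 1405\right) - 2522184} = \sqrt{2067 - 2522184} = \sqrt{-2520117} = 3 i \sqrt{280013}$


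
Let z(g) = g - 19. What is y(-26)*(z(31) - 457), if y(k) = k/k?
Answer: -445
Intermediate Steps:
z(g) = -19 + g
y(k) = 1
y(-26)*(z(31) - 457) = 1*((-19 + 31) - 457) = 1*(12 - 457) = 1*(-445) = -445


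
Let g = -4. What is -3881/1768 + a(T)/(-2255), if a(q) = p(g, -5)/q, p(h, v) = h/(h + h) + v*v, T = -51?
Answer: -8750771/3986840 ≈ -2.1949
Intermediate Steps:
p(h, v) = ½ + v² (p(h, v) = h/((2*h)) + v² = (1/(2*h))*h + v² = ½ + v²)
a(q) = 51/(2*q) (a(q) = (½ + (-5)²)/q = (½ + 25)/q = 51/(2*q))
-3881/1768 + a(T)/(-2255) = -3881/1768 + ((51/2)/(-51))/(-2255) = -3881*1/1768 + ((51/2)*(-1/51))*(-1/2255) = -3881/1768 - ½*(-1/2255) = -3881/1768 + 1/4510 = -8750771/3986840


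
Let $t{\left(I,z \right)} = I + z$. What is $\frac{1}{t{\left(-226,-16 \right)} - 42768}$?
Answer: $- \frac{1}{43010} \approx -2.325 \cdot 10^{-5}$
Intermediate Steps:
$\frac{1}{t{\left(-226,-16 \right)} - 42768} = \frac{1}{\left(-226 - 16\right) - 42768} = \frac{1}{-242 - 42768} = \frac{1}{-43010} = - \frac{1}{43010}$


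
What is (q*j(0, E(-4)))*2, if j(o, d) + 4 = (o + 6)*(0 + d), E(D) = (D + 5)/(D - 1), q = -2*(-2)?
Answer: -208/5 ≈ -41.600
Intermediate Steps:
q = 4
E(D) = (5 + D)/(-1 + D)
j(o, d) = -4 + d*(6 + o) (j(o, d) = -4 + (o + 6)*(0 + d) = -4 + (6 + o)*d = -4 + d*(6 + o))
(q*j(0, E(-4)))*2 = (4*(-4 + 6*((5 - 4)/(-1 - 4)) + ((5 - 4)/(-1 - 4))*0))*2 = (4*(-4 + 6*(1/(-5)) + (1/(-5))*0))*2 = (4*(-4 + 6*(-⅕*1) - ⅕*1*0))*2 = (4*(-4 + 6*(-⅕) - ⅕*0))*2 = (4*(-4 - 6/5 + 0))*2 = (4*(-26/5))*2 = -104/5*2 = -208/5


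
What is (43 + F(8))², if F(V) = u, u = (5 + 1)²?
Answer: 6241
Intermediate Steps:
u = 36 (u = 6² = 36)
F(V) = 36
(43 + F(8))² = (43 + 36)² = 79² = 6241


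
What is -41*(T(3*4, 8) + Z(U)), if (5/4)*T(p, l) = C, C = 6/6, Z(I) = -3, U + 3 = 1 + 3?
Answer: 451/5 ≈ 90.200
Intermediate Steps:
U = 1 (U = -3 + (1 + 3) = -3 + 4 = 1)
C = 1 (C = 6*(⅙) = 1)
T(p, l) = ⅘ (T(p, l) = (⅘)*1 = ⅘)
-41*(T(3*4, 8) + Z(U)) = -41*(⅘ - 3) = -41*(-11/5) = 451/5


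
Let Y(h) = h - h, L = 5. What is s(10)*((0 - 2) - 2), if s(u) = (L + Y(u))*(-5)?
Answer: 100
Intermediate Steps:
Y(h) = 0
s(u) = -25 (s(u) = (5 + 0)*(-5) = 5*(-5) = -25)
s(10)*((0 - 2) - 2) = -25*((0 - 2) - 2) = -25*(-2 - 2) = -25*(-4) = 100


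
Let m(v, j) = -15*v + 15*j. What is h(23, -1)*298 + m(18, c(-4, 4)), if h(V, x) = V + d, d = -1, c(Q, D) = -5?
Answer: 6211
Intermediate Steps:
h(V, x) = -1 + V (h(V, x) = V - 1 = -1 + V)
h(23, -1)*298 + m(18, c(-4, 4)) = (-1 + 23)*298 + (-15*18 + 15*(-5)) = 22*298 + (-270 - 75) = 6556 - 345 = 6211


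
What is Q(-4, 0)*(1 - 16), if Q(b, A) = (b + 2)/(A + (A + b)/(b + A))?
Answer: 30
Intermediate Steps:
Q(b, A) = (2 + b)/(1 + A) (Q(b, A) = (2 + b)/(A + (A + b)/(A + b)) = (2 + b)/(A + 1) = (2 + b)/(1 + A))
Q(-4, 0)*(1 - 16) = ((2 - 4)/(1 + 0))*(1 - 16) = (-2/1)*(-15) = (1*(-2))*(-15) = -2*(-15) = 30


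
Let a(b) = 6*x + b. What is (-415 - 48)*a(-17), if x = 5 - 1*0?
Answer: -6019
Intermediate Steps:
x = 5 (x = 5 + 0 = 5)
a(b) = 30 + b (a(b) = 6*5 + b = 30 + b)
(-415 - 48)*a(-17) = (-415 - 48)*(30 - 17) = -463*13 = -6019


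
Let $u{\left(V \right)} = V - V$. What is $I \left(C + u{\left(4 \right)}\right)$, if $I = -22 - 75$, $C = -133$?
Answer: $12901$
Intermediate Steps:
$I = -97$
$u{\left(V \right)} = 0$
$I \left(C + u{\left(4 \right)}\right) = - 97 \left(-133 + 0\right) = \left(-97\right) \left(-133\right) = 12901$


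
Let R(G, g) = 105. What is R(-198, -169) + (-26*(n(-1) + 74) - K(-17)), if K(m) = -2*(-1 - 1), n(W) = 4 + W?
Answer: -1901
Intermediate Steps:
K(m) = 4 (K(m) = -2*(-2) = 4)
R(-198, -169) + (-26*(n(-1) + 74) - K(-17)) = 105 + (-26*((4 - 1) + 74) - 1*4) = 105 + (-26*(3 + 74) - 4) = 105 + (-26*77 - 4) = 105 + (-2002 - 4) = 105 - 2006 = -1901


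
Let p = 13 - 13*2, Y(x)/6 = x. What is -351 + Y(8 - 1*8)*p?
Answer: -351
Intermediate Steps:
Y(x) = 6*x
p = -13 (p = 13 - 26 = -13)
-351 + Y(8 - 1*8)*p = -351 + (6*(8 - 1*8))*(-13) = -351 + (6*(8 - 8))*(-13) = -351 + (6*0)*(-13) = -351 + 0*(-13) = -351 + 0 = -351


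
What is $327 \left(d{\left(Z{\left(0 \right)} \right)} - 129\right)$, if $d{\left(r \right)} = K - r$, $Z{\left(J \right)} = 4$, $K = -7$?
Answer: $-45780$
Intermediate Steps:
$d{\left(r \right)} = -7 - r$
$327 \left(d{\left(Z{\left(0 \right)} \right)} - 129\right) = 327 \left(\left(-7 - 4\right) - 129\right) = 327 \left(-11 - 129\right) = 327 \left(-140\right) = -45780$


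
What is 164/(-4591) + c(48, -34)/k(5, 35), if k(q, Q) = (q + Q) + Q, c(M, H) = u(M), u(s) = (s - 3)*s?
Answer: 660284/22955 ≈ 28.764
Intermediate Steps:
u(s) = s*(-3 + s) (u(s) = (-3 + s)*s = s*(-3 + s))
c(M, H) = M*(-3 + M)
k(q, Q) = q + 2*Q (k(q, Q) = (Q + q) + Q = q + 2*Q)
164/(-4591) + c(48, -34)/k(5, 35) = 164/(-4591) + (48*(-3 + 48))/(5 + 2*35) = 164*(-1/4591) + (48*45)/(5 + 70) = -164/4591 + 2160/75 = -164/4591 + 2160*(1/75) = -164/4591 + 144/5 = 660284/22955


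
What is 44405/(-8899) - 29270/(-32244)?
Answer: -585660545/143469678 ≈ -4.0821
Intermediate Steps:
44405/(-8899) - 29270/(-32244) = 44405*(-1/8899) - 29270*(-1/32244) = -44405/8899 + 14635/16122 = -585660545/143469678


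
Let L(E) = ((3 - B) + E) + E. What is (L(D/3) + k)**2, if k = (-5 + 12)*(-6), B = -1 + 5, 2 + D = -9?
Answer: 22801/9 ≈ 2533.4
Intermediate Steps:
D = -11 (D = -2 - 9 = -11)
B = 4
k = -42 (k = 7*(-6) = -42)
L(E) = -1 + 2*E (L(E) = ((3 - 1*4) + E) + E = ((3 - 4) + E) + E = (-1 + E) + E = -1 + 2*E)
(L(D/3) + k)**2 = ((-1 + 2*(-11/3)) - 42)**2 = ((-1 - 22/3) - 42)**2 = (-25/3 - 42)**2 = (-151/3)**2 = 22801/9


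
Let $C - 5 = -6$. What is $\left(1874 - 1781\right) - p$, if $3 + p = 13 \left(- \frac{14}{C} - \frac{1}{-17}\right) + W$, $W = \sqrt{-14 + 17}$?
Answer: $- \frac{1475}{17} - \sqrt{3} \approx -88.497$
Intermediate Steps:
$C = -1$ ($C = 5 - 6 = -1$)
$W = \sqrt{3} \approx 1.732$
$p = \frac{3056}{17} + \sqrt{3}$ ($p = -3 + \left(13 \left(- \frac{14}{-1} - \frac{1}{-17}\right) + \sqrt{3}\right) = -3 + \left(13 \left(\left(-14\right) \left(-1\right) - - \frac{1}{17}\right) + \sqrt{3}\right) = -3 + \left(13 \left(14 + \frac{1}{17}\right) + \sqrt{3}\right) = -3 + \left(13 \cdot \frac{239}{17} + \sqrt{3}\right) = -3 + \left(\frac{3107}{17} + \sqrt{3}\right) = \frac{3056}{17} + \sqrt{3} \approx 181.5$)
$\left(1874 - 1781\right) - p = \left(1874 - 1781\right) - \left(\frac{3056}{17} + \sqrt{3}\right) = 93 - \left(\frac{3056}{17} + \sqrt{3}\right) = - \frac{1475}{17} - \sqrt{3}$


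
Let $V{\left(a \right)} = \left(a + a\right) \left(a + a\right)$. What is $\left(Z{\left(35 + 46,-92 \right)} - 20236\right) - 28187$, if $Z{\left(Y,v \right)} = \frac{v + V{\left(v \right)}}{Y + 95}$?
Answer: $- \frac{2122171}{44} \approx -48231.0$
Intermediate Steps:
$V{\left(a \right)} = 4 a^{2}$ ($V{\left(a \right)} = 2 a 2 a = 4 a^{2}$)
$Z{\left(Y,v \right)} = \frac{v + 4 v^{2}}{95 + Y}$ ($Z{\left(Y,v \right)} = \frac{v + 4 v^{2}}{Y + 95} = \frac{v + 4 v^{2}}{95 + Y}$)
$\left(Z{\left(35 + 46,-92 \right)} - 20236\right) - 28187 = \left(- \frac{92 \left(1 + 4 \left(-92\right)\right)}{95 + \left(35 + 46\right)} - 20236\right) - 28187 = \left(- \frac{92 \left(1 - 368\right)}{95 + 81} - 20236\right) - 28187 = \left(\left(-92\right) \frac{1}{176} \left(-367\right) - 20236\right) - 28187 = \left(\frac{8441}{44} - 20236\right) - 28187 = - \frac{881943}{44} - 28187 = - \frac{2122171}{44}$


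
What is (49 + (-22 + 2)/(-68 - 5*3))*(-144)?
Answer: -588528/83 ≈ -7090.7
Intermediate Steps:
(49 + (-22 + 2)/(-68 - 5*3))*(-144) = (49 - 20/(-68 - 15))*(-144) = (49 - 20/(-83))*(-144) = (49 - 20*(-1/83))*(-144) = (49 + 20/83)*(-144) = (4087/83)*(-144) = -588528/83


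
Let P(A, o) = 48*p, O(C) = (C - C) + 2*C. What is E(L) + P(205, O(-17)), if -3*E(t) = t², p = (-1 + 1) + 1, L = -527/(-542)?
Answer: 42024287/881292 ≈ 47.685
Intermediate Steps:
L = 527/542 (L = -527*(-1/542) = 527/542 ≈ 0.97232)
p = 1 (p = 0 + 1 = 1)
O(C) = 2*C (O(C) = 0 + 2*C = 2*C)
P(A, o) = 48 (P(A, o) = 48*1 = 48)
E(t) = -t²/3
E(L) + P(205, O(-17)) = -(527/542)²/3 + 48 = -⅓*277729/293764 + 48 = -277729/881292 + 48 = 42024287/881292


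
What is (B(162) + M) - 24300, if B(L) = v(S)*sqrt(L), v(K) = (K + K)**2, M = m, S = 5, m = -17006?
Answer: -41306 + 900*sqrt(2) ≈ -40033.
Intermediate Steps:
M = -17006
v(K) = 4*K**2 (v(K) = (2*K)**2 = 4*K**2)
B(L) = 100*sqrt(L) (B(L) = (4*5**2)*sqrt(L) = (4*25)*sqrt(L) = 100*sqrt(L))
(B(162) + M) - 24300 = (100*sqrt(162) - 17006) - 24300 = (100*(9*sqrt(2)) - 17006) - 24300 = (900*sqrt(2) - 17006) - 24300 = (-17006 + 900*sqrt(2)) - 24300 = -41306 + 900*sqrt(2)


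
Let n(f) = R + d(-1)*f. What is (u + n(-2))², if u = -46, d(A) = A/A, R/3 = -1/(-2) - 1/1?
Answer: 9801/4 ≈ 2450.3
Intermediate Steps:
R = -3/2 (R = 3*(-1/(-2) - 1/1) = 3*(-1*(-½) - 1*1) = 3*(½ - 1) = 3*(-½) = -3/2 ≈ -1.5000)
d(A) = 1
n(f) = -3/2 + f (n(f) = -3/2 + 1*f = -3/2 + f)
(u + n(-2))² = (-46 + (-3/2 - 2))² = (-46 - 7/2)² = (-99/2)² = 9801/4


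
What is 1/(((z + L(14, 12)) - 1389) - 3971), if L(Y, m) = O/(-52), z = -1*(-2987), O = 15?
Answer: -52/123411 ≈ -0.00042136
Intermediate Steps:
z = 2987
L(Y, m) = -15/52 (L(Y, m) = 15/(-52) = 15*(-1/52) = -15/52)
1/(((z + L(14, 12)) - 1389) - 3971) = 1/(((2987 - 15/52) - 1389) - 3971) = 1/((155309/52 - 1389) - 3971) = 1/(83081/52 - 3971) = 1/(-123411/52) = -52/123411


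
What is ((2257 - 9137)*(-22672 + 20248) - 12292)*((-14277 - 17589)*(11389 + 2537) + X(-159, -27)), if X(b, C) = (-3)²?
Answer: -7395282512418996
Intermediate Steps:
X(b, C) = 9
((2257 - 9137)*(-22672 + 20248) - 12292)*((-14277 - 17589)*(11389 + 2537) + X(-159, -27)) = ((2257 - 9137)*(-22672 + 20248) - 12292)*((-14277 - 17589)*(11389 + 2537) + 9) = (-6880*(-2424) - 12292)*(-31866*13926 + 9) = (16677120 - 12292)*(-443765916 + 9) = 16664828*(-443765907) = -7395282512418996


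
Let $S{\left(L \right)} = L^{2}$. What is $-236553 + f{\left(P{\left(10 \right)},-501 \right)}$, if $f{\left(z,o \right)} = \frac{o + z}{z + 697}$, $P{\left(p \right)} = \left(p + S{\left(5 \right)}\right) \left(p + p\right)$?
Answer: $- \frac{330464342}{1397} \approx -2.3655 \cdot 10^{5}$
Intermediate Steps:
$P{\left(p \right)} = 2 p \left(25 + p\right)$ ($P{\left(p \right)} = \left(p + 5^{2}\right) \left(p + p\right) = \left(p + 25\right) 2 p = \left(25 + p\right) 2 p = 2 p \left(25 + p\right)$)
$f{\left(z,o \right)} = \frac{o + z}{697 + z}$
$-236553 + f{\left(P{\left(10 \right)},-501 \right)} = -236553 + \frac{-501 + 2 \cdot 10 \left(25 + 10\right)}{697 + 2 \cdot 10 \left(25 + 10\right)} = -236553 + \frac{-501 + 2 \cdot 10 \cdot 35}{697 + 2 \cdot 10 \cdot 35} = -236553 + \frac{-501 + 700}{697 + 700} = -236553 + \frac{1}{1397} \cdot 199 = -236553 + \frac{199}{1397} = - \frac{330464342}{1397}$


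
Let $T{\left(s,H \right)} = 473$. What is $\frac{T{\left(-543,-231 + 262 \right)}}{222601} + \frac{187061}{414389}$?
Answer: $\frac{41835971658}{92243405789} \approx 0.45354$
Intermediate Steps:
$\frac{T{\left(-543,-231 + 262 \right)}}{222601} + \frac{187061}{414389} = \frac{473}{222601} + \frac{187061}{414389} = \frac{41835971658}{92243405789}$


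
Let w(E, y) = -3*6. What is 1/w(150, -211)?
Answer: -1/18 ≈ -0.055556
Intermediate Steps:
w(E, y) = -18
1/w(150, -211) = 1/(-18) = -1/18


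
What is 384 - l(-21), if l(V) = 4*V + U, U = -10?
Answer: 478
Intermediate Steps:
l(V) = -10 + 4*V (l(V) = 4*V - 10 = -10 + 4*V)
384 - l(-21) = 384 - (-10 + 4*(-21)) = 384 - (-10 - 84) = 384 - 1*(-94) = 384 + 94 = 478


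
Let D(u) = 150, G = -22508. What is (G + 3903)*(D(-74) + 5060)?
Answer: -96932050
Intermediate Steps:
(G + 3903)*(D(-74) + 5060) = (-22508 + 3903)*(150 + 5060) = -18605*5210 = -96932050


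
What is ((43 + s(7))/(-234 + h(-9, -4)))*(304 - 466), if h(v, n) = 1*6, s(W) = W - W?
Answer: 1161/38 ≈ 30.553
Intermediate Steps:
s(W) = 0
h(v, n) = 6
((43 + s(7))/(-234 + h(-9, -4)))*(304 - 466) = ((43 + 0)/(-234 + 6))*(304 - 466) = (43/(-228))*(-162) = (43*(-1/228))*(-162) = -43/228*(-162) = 1161/38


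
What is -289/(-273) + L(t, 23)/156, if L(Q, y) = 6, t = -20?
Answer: 599/546 ≈ 1.0971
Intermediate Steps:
-289/(-273) + L(t, 23)/156 = -289/(-273) + 6/156 = -289*(-1/273) + 6*(1/156) = 289/273 + 1/26 = 599/546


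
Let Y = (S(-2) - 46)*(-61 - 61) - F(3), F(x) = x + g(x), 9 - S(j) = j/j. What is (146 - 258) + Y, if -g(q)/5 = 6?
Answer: 4551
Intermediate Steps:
g(q) = -30 (g(q) = -5*6 = -30)
S(j) = 8 (S(j) = 9 - j/j = 9 - 1*1 = 9 - 1 = 8)
F(x) = -30 + x (F(x) = x - 30 = -30 + x)
Y = 4663 (Y = (8 - 46)*(-61 - 61) - (-30 + 3) = -38*(-122) - 1*(-27) = 4636 + 27 = 4663)
(146 - 258) + Y = (146 - 258) + 4663 = -112 + 4663 = 4551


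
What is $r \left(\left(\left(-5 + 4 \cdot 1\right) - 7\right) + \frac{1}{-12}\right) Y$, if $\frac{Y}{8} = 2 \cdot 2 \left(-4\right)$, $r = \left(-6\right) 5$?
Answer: $-31040$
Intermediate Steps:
$r = -30$
$Y = -128$ ($Y = 8 \cdot 2 \cdot 2 \left(-4\right) = 8 \cdot 4 \left(-4\right) = 8 \left(-16\right) = -128$)
$r \left(\left(\left(-5 + 4 \cdot 1\right) - 7\right) + \frac{1}{-12}\right) Y = - 30 \left(\left(\left(-5 + 4 \cdot 1\right) - 7\right) + \frac{1}{-12}\right) \left(-128\right) = - 30 \left(\left(\left(-5 + 4\right) - 7\right) - \frac{1}{12}\right) \left(-128\right) = - 30 \left(\left(-1 - 7\right) - \frac{1}{12}\right) \left(-128\right) = - 30 \left(-8 - \frac{1}{12}\right) \left(-128\right) = \left(-30\right) \left(- \frac{97}{12}\right) \left(-128\right) = \frac{485}{2} \left(-128\right) = -31040$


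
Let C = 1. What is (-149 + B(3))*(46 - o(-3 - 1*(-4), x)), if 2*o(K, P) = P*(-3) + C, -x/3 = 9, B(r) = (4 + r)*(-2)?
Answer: -815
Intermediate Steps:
B(r) = -8 - 2*r
x = -27 (x = -3*9 = -27)
o(K, P) = ½ - 3*P/2 (o(K, P) = (P*(-3) + 1)/2 = (-3*P + 1)/2 = (1 - 3*P)/2 = ½ - 3*P/2)
(-149 + B(3))*(46 - o(-3 - 1*(-4), x)) = (-149 + (-8 - 2*3))*(46 - (½ - 3/2*(-27))) = (-149 + (-8 - 6))*(46 - (½ + 81/2)) = (-149 - 14)*(46 - 1*41) = -163*(46 - 41) = -163*5 = -815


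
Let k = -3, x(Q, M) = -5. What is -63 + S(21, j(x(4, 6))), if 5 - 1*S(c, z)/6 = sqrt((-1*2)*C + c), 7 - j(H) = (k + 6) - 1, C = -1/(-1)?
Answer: -33 - 6*sqrt(19) ≈ -59.153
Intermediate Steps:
C = 1 (C = -1*(-1) = 1)
j(H) = 5 (j(H) = 7 - ((-3 + 6) - 1) = 7 - (3 - 1) = 7 - 1*2 = 7 - 2 = 5)
S(c, z) = 30 - 6*sqrt(-2 + c) (S(c, z) = 30 - 6*sqrt(-1*2*1 + c) = 30 - 6*sqrt(-2*1 + c) = 30 - 6*sqrt(-2 + c))
-63 + S(21, j(x(4, 6))) = -63 + (30 - 6*sqrt(-2 + 21)) = -63 + (30 - 6*sqrt(19)) = -33 - 6*sqrt(19)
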